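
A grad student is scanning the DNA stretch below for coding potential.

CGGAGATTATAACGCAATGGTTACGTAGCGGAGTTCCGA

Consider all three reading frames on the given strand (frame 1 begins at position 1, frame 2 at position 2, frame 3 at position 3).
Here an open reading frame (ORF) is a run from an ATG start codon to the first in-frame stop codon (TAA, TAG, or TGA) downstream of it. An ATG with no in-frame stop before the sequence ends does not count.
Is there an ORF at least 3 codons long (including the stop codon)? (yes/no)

Frame 1: CGG AGA TTA TAA CGC AAT GGT TAC GTA GCG GAG TTC CGA — no ATG→stop ORF.
Frame 2: GGA GAT TAT AAC GCA ATG GTT ACG TAG CGG AGT TCC — ATG at 17, stop TAG at 26 → 12 nt.
Frame 3: GAG ATT ATA ACG CAA TGG TTA CGT AGC GGA GTT CCG — no ATG→stop ORF.
Frame 2 has an ORF of 4 codons (positions 17–28) ≥ 3, so yes.

yes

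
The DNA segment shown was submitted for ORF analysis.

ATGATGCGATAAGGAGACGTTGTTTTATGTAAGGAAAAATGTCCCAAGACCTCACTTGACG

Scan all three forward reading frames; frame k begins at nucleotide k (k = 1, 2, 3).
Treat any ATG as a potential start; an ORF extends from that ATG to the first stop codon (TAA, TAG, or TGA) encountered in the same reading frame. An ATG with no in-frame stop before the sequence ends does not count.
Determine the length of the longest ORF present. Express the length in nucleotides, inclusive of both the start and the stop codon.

21

Frame 1: ATG ATG CGA TAA GGA GAC GTT GTT TTA TGT AAG GAA AAA TGT CCC AAG ACC TCA CTT GAC — ATG at 1, stop TAA at 10 → 12 nt; ATG at 4, stop TAA at 10 → 9 nt.
Frame 2: TGA TGC GAT AAG GAG ACG TTG TTT TAT GTA AGG AAA AAT GTC CCA AGA CCT CAC TTG ACG — no ATG→stop ORF.
Frame 3: GAT GCG ATA AGG AGA CGT TGT TTT ATG TAA GGA AAA ATG TCC CAA GAC CTC ACT TGA — ATG at 27, stop TAA at 30 → 6 nt; ATG at 39, stop TGA at 57 → 21 nt.
Longest: frame 3, positions 39–59, 21 nt = 7 codons = 6 aa. → 21 nucleotides.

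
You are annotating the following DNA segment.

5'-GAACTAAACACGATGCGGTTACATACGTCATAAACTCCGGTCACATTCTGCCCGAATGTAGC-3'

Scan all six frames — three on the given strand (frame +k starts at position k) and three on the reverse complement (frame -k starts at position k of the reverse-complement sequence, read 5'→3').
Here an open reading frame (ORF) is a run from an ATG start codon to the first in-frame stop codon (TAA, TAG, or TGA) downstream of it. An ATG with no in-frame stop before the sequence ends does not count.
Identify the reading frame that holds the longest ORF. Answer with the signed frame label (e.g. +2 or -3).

+1

Reverse complement (5'→3'): GCTACATTCGGGCAGAATGTGACCGGAGTTTATGACGTATGTAACCGCATCGTGTTTAGTTC
Frame +1: GAA CTA AAC ACG ATG CGG TTA CAT ACG TCA TAA ACT CCG GTC ACA TTC TGC CCG AAT GTA — ATG at 13, stop TAA at 31 → 21 nt.
Frame +2: AAC TAA ACA CGA TGC GGT TAC ATA CGT CAT AAA CTC CGG TCA CAT TCT GCC CGA ATG TAG — ATG at 56, stop TAG at 59 → 6 nt.
Frame +3: ACT AAA CAC GAT GCG GTT ACA TAC GTC ATA AAC TCC GGT CAC ATT CTG CCC GAA TGT AGC — no ATG→stop ORF.
Frame -1: GCT ACA TTC GGG CAG AAT GTG ACC GGA GTT TAT GAC GTA TGT AAC CGC ATC GTG TTT AGT — no ATG→stop ORF.
Frame -2: CTA CAT TCG GGC AGA ATG TGA CCG GAG TTT ATG ACG TAT GTA ACC GCA TCG TGT TTA GTT — ATG at 17, stop TGA at 20 → 6 nt.
Frame -3: TAC ATT CGG GCA GAA TGT GAC CGG AGT TTA TGA CGT ATG TAA CCG CAT CGT GTT TAG TTC — ATG at 39, stop TAA at 42 → 6 nt.
Longest ORF is 21 nt in frame +1 (positions 13–33).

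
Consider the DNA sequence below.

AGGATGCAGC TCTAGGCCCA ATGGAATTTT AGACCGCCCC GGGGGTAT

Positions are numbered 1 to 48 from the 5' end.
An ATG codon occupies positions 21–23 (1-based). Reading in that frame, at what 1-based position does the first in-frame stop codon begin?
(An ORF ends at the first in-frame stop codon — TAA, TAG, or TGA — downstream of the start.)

30

Codons from position 21: ATG (21–23), GAA (24–26), TTT (27–29), TAG (30–32).
TAG is a stop codon; it begins at position 30.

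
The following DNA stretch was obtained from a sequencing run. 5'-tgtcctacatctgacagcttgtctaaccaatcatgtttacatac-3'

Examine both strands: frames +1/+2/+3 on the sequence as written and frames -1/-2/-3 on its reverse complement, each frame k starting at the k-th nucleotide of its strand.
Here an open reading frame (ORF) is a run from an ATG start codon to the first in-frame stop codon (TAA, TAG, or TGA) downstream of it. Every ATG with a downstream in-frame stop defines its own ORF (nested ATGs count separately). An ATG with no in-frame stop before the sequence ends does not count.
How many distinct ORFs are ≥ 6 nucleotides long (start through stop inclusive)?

Reverse complement (5'→3'): GTATGTAAACATGATTGGTTAGACAAGCTGTCAGATGTAGGACA
Frame +1: TGT CCT ACA TCT GAC AGC TTG TCT AAC CAA TCA TGT TTA CAT — no ATG→stop ORF.
Frame +2: GTC CTA CAT CTG ACA GCT TGT CTA ACC AAT CAT GTT TAC ATA — no ATG→stop ORF.
Frame +3: TCC TAC ATC TGA CAG CTT GTC TAA CCA ATC ATG TTT ACA TAC — no ATG→stop ORF.
Frame -1: GTA TGT AAA CAT GAT TGG TTA GAC AAG CTG TCA GAT GTA GGA — no ATG→stop ORF.
Frame -2: TAT GTA AAC ATG ATT GGT TAG ACA AGC TGT CAG ATG TAG GAC — ATG at 11, stop TAG at 20 → 12 nt; ATG at 35, stop TAG at 38 → 6 nt.
Frame -3: ATG TAA ACA TGA TTG GTT AGA CAA GCT GTC AGA TGT AGG ACA — ATG at 3, stop TAA at 6 → 6 nt.
ORFs ≥ 6 nucleotides: frame -2 11–22 (12 nucleotides), frame -2 35–40 (6 nucleotides), frame -3 3–8 (6 nucleotides). Count = 3.

3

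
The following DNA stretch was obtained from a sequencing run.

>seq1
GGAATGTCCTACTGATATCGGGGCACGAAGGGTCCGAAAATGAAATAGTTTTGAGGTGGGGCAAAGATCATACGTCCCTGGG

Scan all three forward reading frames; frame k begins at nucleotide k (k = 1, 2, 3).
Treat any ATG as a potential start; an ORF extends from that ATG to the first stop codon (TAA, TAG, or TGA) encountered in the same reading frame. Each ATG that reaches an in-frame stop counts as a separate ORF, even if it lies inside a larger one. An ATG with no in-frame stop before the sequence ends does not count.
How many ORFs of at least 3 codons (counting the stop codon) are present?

2

Frame 1: GGA ATG TCC TAC TGA TAT CGG GGC ACG AAG GGT CCG AAA ATG AAA TAG TTT TGA GGT GGG GCA AAG ATC ATA CGT CCC TGG — ATG at 4, stop TGA at 13 → 12 nt; ATG at 40, stop TAG at 46 → 9 nt.
Frame 2: GAA TGT CCT ACT GAT ATC GGG GCA CGA AGG GTC CGA AAA TGA AAT AGT TTT GAG GTG GGG CAA AGA TCA TAC GTC CCT GGG — no ATG→stop ORF.
Frame 3: AAT GTC CTA CTG ATA TCG GGG CAC GAA GGG TCC GAA AAT GAA ATA GTT TTG AGG TGG GGC AAA GAT CAT ACG TCC CTG — no ATG→stop ORF.
ORFs ≥ 3 codons: frame 1 4–15 (4 codons), frame 1 40–48 (3 codons). Count = 2.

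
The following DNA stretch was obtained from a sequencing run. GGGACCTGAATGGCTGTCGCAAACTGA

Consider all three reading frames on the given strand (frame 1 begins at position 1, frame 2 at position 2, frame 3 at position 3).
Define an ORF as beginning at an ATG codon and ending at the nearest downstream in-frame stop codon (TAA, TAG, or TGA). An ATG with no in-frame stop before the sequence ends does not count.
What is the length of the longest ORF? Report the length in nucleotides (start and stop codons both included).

18

Frame 1: GGG ACC TGA ATG GCT GTC GCA AAC TGA — ATG at 10, stop TGA at 25 → 18 nt.
Frame 2: GGA CCT GAA TGG CTG TCG CAA ACT — no ATG→stop ORF.
Frame 3: GAC CTG AAT GGC TGT CGC AAA CTG — no ATG→stop ORF.
Longest: frame 1, positions 10–27, 18 nt = 6 codons = 5 aa. → 18 nucleotides.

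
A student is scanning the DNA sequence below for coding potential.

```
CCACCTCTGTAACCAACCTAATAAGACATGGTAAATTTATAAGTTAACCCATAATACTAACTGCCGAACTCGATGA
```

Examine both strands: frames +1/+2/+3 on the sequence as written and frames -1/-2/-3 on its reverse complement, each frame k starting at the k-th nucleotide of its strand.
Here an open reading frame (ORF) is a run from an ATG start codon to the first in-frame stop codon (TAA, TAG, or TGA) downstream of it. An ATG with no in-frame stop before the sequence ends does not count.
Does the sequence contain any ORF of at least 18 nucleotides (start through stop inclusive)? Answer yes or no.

Reverse complement (5'→3'): TCATCGAGTTCGGCAGTTAGTATTATGGGTTAACTTATAAATTTACCATGTCTTATTAGGTTGGTTACAGAGGTGG
Frame +1: CCA CCT CTG TAA CCA ACC TAA TAA GAC ATG GTA AAT TTA TAA GTT AAC CCA TAA TAC TAA CTG CCG AAC TCG ATG — ATG at 28, stop TAA at 40 → 15 nt.
Frame +2: CAC CTC TGT AAC CAA CCT AAT AAG ACA TGG TAA ATT TAT AAG TTA ACC CAT AAT ACT AAC TGC CGA ACT CGA TGA — no ATG→stop ORF.
Frame +3: ACC TCT GTA ACC AAC CTA ATA AGA CAT GGT AAA TTT ATA AGT TAA CCC ATA ATA CTA ACT GCC GAA CTC GAT — no ATG→stop ORF.
Frame -1: TCA TCG AGT TCG GCA GTT AGT ATT ATG GGT TAA CTT ATA AAT TTA CCA TGT CTT ATT AGG TTG GTT ACA GAG GTG — ATG at 25, stop TAA at 31 → 9 nt.
Frame -2: CAT CGA GTT CGG CAG TTA GTA TTA TGG GTT AAC TTA TAA ATT TAC CAT GTC TTA TTA GGT TGG TTA CAG AGG TGG — no ATG→stop ORF.
Frame -3: ATC GAG TTC GGC AGT TAG TAT TAT GGG TTA ACT TAT AAA TTT ACC ATG TCT TAT TAG GTT GGT TAC AGA GGT — ATG at 48, stop TAG at 57 → 12 nt.
Largest ORF found is 15 nucleotides < 18, so no.

no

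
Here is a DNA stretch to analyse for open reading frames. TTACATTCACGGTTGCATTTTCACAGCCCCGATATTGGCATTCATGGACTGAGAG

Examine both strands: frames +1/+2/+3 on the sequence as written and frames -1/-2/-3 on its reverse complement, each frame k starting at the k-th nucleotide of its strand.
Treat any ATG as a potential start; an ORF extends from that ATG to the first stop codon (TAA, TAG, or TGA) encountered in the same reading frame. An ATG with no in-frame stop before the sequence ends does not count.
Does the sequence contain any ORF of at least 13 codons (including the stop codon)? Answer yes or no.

yes

Reverse complement (5'→3'): CTCTCAGTCCATGAATGCCAATATCGGGGCTGTGAAAATGCAACCGTGAATGTAA
Frame +1: TTA CAT TCA CGG TTG CAT TTT CAC AGC CCC GAT ATT GGC ATT CAT GGA CTG AGA — no ATG→stop ORF.
Frame +2: TAC ATT CAC GGT TGC ATT TTC ACA GCC CCG ATA TTG GCA TTC ATG GAC TGA GAG — ATG at 44, stop TGA at 50 → 9 nt.
Frame +3: ACA TTC ACG GTT GCA TTT TCA CAG CCC CGA TAT TGG CAT TCA TGG ACT GAG — no ATG→stop ORF.
Frame -1: CTC TCA GTC CAT GAA TGC CAA TAT CGG GGC TGT GAA AAT GCA ACC GTG AAT GTA — no ATG→stop ORF.
Frame -2: TCT CAG TCC ATG AAT GCC AAT ATC GGG GCT GTG AAA ATG CAA CCG TGA ATG TAA — ATG at 11, stop TGA at 47 → 39 nt; ATG at 38, stop TGA at 47 → 12 nt; ATG at 50, stop TAA at 53 → 6 nt.
Frame -3: CTC AGT CCA TGA ATG CCA ATA TCG GGG CTG TGA AAA TGC AAC CGT GAA TGT — ATG at 15, stop TGA at 33 → 21 nt.
Frame -2 has an ORF of 13 codons (positions 11–49) ≥ 13, so yes.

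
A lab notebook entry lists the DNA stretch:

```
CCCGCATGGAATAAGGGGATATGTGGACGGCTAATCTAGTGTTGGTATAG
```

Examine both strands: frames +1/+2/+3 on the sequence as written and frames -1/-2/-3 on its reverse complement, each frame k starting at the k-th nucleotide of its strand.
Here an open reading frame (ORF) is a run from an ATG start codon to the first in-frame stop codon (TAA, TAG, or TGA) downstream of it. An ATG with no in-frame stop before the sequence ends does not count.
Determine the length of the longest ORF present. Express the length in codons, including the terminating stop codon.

Reverse complement (5'→3'): CTATACCAACACTAGATTAGCCGTCCACATATCCCCTTATTCCATGCGGG
Frame +1: CCC GCA TGG AAT AAG GGG ATA TGT GGA CGG CTA ATC TAG TGT TGG TAT — no ATG→stop ORF.
Frame +2: CCG CAT GGA ATA AGG GGA TAT GTG GAC GGC TAA TCT AGT GTT GGT ATA — no ATG→stop ORF.
Frame +3: CGC ATG GAA TAA GGG GAT ATG TGG ACG GCT AAT CTA GTG TTG GTA TAG — ATG at 6, stop TAA at 12 → 9 nt; ATG at 21, stop TAG at 48 → 30 nt.
Frame -1: CTA TAC CAA CAC TAG ATT AGC CGT CCA CAT ATC CCC TTA TTC CAT GCG — no ATG→stop ORF.
Frame -2: TAT ACC AAC ACT AGA TTA GCC GTC CAC ATA TCC CCT TAT TCC ATG CGG — no ATG→stop ORF.
Frame -3: ATA CCA ACA CTA GAT TAG CCG TCC ACA TAT CCC CTT ATT CCA TGC GGG — no ATG→stop ORF.
Longest: frame +3, positions 21–50, 30 nt = 10 codons = 9 aa. → 10 codons.

10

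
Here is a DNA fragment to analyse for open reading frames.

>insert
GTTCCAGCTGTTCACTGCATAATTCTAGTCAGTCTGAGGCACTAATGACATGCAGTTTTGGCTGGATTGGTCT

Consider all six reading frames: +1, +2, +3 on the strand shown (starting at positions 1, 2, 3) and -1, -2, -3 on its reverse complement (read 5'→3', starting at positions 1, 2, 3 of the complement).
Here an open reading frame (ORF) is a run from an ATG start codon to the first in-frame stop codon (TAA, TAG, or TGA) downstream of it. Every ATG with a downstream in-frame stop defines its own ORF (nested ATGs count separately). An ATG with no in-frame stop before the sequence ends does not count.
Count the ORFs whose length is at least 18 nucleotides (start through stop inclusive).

1

Reverse complement (5'→3'): AGACCAATCCAGCCAAAACTGCATGTCATTAGTGCCTCAGACTGACTAGAATTATGCAGTGAACAGCTGGAAC
Frame +1: GTT CCA GCT GTT CAC TGC ATA ATT CTA GTC AGT CTG AGG CAC TAA TGA CAT GCA GTT TTG GCT GGA TTG GTC — no ATG→stop ORF.
Frame +2: TTC CAG CTG TTC ACT GCA TAA TTC TAG TCA GTC TGA GGC ACT AAT GAC ATG CAG TTT TGG CTG GAT TGG TCT — no ATG→stop ORF.
Frame +3: TCC AGC TGT TCA CTG CAT AAT TCT AGT CAG TCT GAG GCA CTA ATG ACA TGC AGT TTT GGC TGG ATT GGT — no ATG→stop ORF.
Frame -1: AGA CCA ATC CAG CCA AAA CTG CAT GTC ATT AGT GCC TCA GAC TGA CTA GAA TTA TGC AGT GAA CAG CTG GAA — no ATG→stop ORF.
Frame -2: GAC CAA TCC AGC CAA AAC TGC ATG TCA TTA GTG CCT CAG ACT GAC TAG AAT TAT GCA GTG AAC AGC TGG AAC — ATG at 23, stop TAG at 47 → 27 nt.
Frame -3: ACC AAT CCA GCC AAA ACT GCA TGT CAT TAG TGC CTC AGA CTG ACT AGA ATT ATG CAG TGA ACA GCT GGA — ATG at 54, stop TGA at 60 → 9 nt.
ORFs ≥ 18 nucleotides: frame -2 23–49 (27 nucleotides). Count = 1.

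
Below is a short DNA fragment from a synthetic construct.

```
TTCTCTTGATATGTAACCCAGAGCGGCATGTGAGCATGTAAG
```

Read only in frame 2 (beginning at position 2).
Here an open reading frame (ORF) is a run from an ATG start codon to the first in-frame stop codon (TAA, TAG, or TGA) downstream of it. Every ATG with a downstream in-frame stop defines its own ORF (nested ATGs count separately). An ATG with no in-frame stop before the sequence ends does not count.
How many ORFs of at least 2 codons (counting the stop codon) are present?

1

Frame 2: TCT CTT GAT ATG TAA CCC AGA GCG GCA TGT GAG CAT GTA — ATG at 11, stop TAA at 14 → 6 nt.
ORFs ≥ 2 codons: frame 2 11–16 (2 codons). Count = 1.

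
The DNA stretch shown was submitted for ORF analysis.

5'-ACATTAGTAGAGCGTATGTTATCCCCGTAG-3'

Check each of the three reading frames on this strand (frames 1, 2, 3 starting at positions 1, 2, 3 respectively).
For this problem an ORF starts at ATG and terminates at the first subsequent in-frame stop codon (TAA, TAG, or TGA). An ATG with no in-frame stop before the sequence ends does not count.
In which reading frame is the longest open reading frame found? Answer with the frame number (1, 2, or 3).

1

Frame 1: ACA TTA GTA GAG CGT ATG TTA TCC CCG TAG — ATG at 16, stop TAG at 28 → 15 nt.
Frame 2: CAT TAG TAG AGC GTA TGT TAT CCC CGT — no ATG→stop ORF.
Frame 3: ATT AGT AGA GCG TAT GTT ATC CCC GTA — no ATG→stop ORF.
Longest ORF is 15 nt in frame 1 (positions 16–30).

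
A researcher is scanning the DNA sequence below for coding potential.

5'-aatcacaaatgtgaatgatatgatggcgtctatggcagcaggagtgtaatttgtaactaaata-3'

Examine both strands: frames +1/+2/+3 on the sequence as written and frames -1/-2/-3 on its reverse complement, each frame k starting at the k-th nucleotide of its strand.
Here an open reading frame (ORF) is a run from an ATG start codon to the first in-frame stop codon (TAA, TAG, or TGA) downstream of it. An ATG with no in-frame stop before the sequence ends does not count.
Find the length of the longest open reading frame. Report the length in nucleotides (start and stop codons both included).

Reverse complement (5'→3'): TATTTAGTTACAAATTACACTCCTGCTGCCATAGACGCCATCATATCATTCACATTTGTGATT
Frame +1: AAT CAC AAA TGT GAA TGA TAT GAT GGC GTC TAT GGC AGC AGG AGT GTA ATT TGT AAC TAA ATA — no ATG→stop ORF.
Frame +2: ATC ACA AAT GTG AAT GAT ATG ATG GCG TCT ATG GCA GCA GGA GTG TAA TTT GTA ACT AAA — ATG at 20, stop TAA at 47 → 30 nt; ATG at 23, stop TAA at 47 → 27 nt; ATG at 32, stop TAA at 47 → 18 nt.
Frame +3: TCA CAA ATG TGA ATG ATA TGA TGG CGT CTA TGG CAG CAG GAG TGT AAT TTG TAA CTA AAT — ATG at 9, stop TGA at 12 → 6 nt; ATG at 15, stop TGA at 21 → 9 nt.
Frame -1: TAT TTA GTT ACA AAT TAC ACT CCT GCT GCC ATA GAC GCC ATC ATA TCA TTC ACA TTT GTG ATT — no ATG→stop ORF.
Frame -2: ATT TAG TTA CAA ATT ACA CTC CTG CTG CCA TAG ACG CCA TCA TAT CAT TCA CAT TTG TGA — no ATG→stop ORF.
Frame -3: TTT AGT TAC AAA TTA CAC TCC TGC TGC CAT AGA CGC CAT CAT ATC ATT CAC ATT TGT GAT — no ATG→stop ORF.
Longest: frame +2, positions 20–49, 30 nt = 10 codons = 9 aa. → 30 nucleotides.

30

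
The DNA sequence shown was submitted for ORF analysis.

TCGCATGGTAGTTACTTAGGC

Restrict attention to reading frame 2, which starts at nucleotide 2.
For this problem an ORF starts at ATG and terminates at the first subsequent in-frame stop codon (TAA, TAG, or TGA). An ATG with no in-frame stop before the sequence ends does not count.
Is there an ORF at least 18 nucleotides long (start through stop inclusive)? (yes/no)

no

Frame 2: CGC ATG GTA GTT ACT TAG — ATG at 5, stop TAG at 17 → 15 nt.
Largest ORF found is 15 nucleotides < 18, so no.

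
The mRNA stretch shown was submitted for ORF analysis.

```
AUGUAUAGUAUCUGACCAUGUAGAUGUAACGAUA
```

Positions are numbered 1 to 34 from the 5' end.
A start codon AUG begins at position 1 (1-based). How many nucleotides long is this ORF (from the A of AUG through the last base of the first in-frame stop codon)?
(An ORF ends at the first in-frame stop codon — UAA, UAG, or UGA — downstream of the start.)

15

Codons from position 1: AUG (1–3), UAU (4–6), AGU (7–9), AUC (10–12), UGA (13–15).
UGA is the first in-frame stop; ORF spans 1–15, 15 nucleotides.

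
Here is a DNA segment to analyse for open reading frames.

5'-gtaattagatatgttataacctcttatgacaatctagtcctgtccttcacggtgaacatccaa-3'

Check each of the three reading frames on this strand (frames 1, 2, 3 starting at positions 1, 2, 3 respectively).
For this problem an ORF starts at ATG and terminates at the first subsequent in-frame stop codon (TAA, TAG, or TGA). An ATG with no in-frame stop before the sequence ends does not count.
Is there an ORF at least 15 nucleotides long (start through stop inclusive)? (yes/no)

no

Frame 1: GTA ATT AGA TAT GTT ATA ACC TCT TAT GAC AAT CTA GTC CTG TCC TTC ACG GTG AAC ATC CAA — no ATG→stop ORF.
Frame 2: TAA TTA GAT ATG TTA TAA CCT CTT ATG ACA ATC TAG TCC TGT CCT TCA CGG TGA ACA TCC — ATG at 11, stop TAA at 17 → 9 nt; ATG at 26, stop TAG at 35 → 12 nt.
Frame 3: AAT TAG ATA TGT TAT AAC CTC TTA TGA CAA TCT AGT CCT GTC CTT CAC GGT GAA CAT CCA — no ATG→stop ORF.
Largest ORF found is 12 nucleotides < 15, so no.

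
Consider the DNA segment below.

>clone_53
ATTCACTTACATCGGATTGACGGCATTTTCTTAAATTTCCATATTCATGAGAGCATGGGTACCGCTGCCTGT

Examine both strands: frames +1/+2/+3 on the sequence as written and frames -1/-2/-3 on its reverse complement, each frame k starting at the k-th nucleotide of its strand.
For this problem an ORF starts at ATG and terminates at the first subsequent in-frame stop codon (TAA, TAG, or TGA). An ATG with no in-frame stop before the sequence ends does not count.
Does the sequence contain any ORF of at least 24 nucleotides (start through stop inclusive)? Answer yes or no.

Reverse complement (5'→3'): ACAGGCAGCGGTACCCATGCTCTCATGAATATGGAAATTTAAGAAAATGCCGTCAATCCGATGTAAGTGAAT
Frame +1: ATT CAC TTA CAT CGG ATT GAC GGC ATT TTC TTA AAT TTC CAT ATT CAT GAG AGC ATG GGT ACC GCT GCC TGT — no ATG→stop ORF.
Frame +2: TTC ACT TAC ATC GGA TTG ACG GCA TTT TCT TAA ATT TCC ATA TTC ATG AGA GCA TGG GTA CCG CTG CCT — no ATG→stop ORF.
Frame +3: TCA CTT ACA TCG GAT TGA CGG CAT TTT CTT AAA TTT CCA TAT TCA TGA GAG CAT GGG TAC CGC TGC CTG — no ATG→stop ORF.
Frame -1: ACA GGC AGC GGT ACC CAT GCT CTC ATG AAT ATG GAA ATT TAA GAA AAT GCC GTC AAT CCG ATG TAA GTG AAT — ATG at 25, stop TAA at 40 → 18 nt; ATG at 31, stop TAA at 40 → 12 nt; ATG at 61, stop TAA at 64 → 6 nt.
Frame -2: CAG GCA GCG GTA CCC ATG CTC TCA TGA ATA TGG AAA TTT AAG AAA ATG CCG TCA ATC CGA TGT AAG TGA — ATG at 17, stop TGA at 26 → 12 nt; ATG at 47, stop TGA at 68 → 24 nt.
Frame -3: AGG CAG CGG TAC CCA TGC TCT CAT GAA TAT GGA AAT TTA AGA AAA TGC CGT CAA TCC GAT GTA AGT GAA — no ATG→stop ORF.
Frame -2 has an ORF of 24 nucleotides (positions 47–70) ≥ 24, so yes.

yes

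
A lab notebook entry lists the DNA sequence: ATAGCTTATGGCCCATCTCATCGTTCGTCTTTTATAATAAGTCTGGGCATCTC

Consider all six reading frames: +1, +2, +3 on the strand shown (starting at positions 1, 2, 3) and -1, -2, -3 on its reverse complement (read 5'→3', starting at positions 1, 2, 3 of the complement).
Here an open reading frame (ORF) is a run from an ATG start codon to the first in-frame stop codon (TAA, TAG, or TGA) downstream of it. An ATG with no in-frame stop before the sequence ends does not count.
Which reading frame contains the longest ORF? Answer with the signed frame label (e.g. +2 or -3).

-1

Reverse complement (5'→3'): GAGATGCCCAGACTTATTATAAAAGACGAACGATGAGATGGGCCATAAGCTAT
Frame +1: ATA GCT TAT GGC CCA TCT CAT CGT TCG TCT TTT ATA ATA AGT CTG GGC ATC — no ATG→stop ORF.
Frame +2: TAG CTT ATG GCC CAT CTC ATC GTT CGT CTT TTA TAA TAA GTC TGG GCA TCT — ATG at 8, stop TAA at 35 → 30 nt.
Frame +3: AGC TTA TGG CCC ATC TCA TCG TTC GTC TTT TAT AAT AAG TCT GGG CAT CTC — no ATG→stop ORF.
Frame -1: GAG ATG CCC AGA CTT ATT ATA AAA GAC GAA CGA TGA GAT GGG CCA TAA GCT — ATG at 4, stop TGA at 34 → 33 nt.
Frame -2: AGA TGC CCA GAC TTA TTA TAA AAG ACG AAC GAT GAG ATG GGC CAT AAG CTA — no ATG→stop ORF.
Frame -3: GAT GCC CAG ACT TAT TAT AAA AGA CGA ACG ATG AGA TGG GCC ATA AGC TAT — no ATG→stop ORF.
Longest ORF is 33 nt in frame -1 (positions 4–36).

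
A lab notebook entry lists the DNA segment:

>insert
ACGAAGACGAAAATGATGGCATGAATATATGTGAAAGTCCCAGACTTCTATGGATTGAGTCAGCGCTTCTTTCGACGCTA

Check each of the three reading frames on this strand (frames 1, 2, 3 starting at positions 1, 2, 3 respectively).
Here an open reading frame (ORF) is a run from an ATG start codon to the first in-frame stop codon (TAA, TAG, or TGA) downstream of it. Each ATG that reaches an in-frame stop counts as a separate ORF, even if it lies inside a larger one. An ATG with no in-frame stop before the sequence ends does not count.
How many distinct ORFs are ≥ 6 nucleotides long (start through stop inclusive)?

4

Frame 1: ACG AAG ACG AAA ATG ATG GCA TGA ATA TAT GTG AAA GTC CCA GAC TTC TAT GGA TTG AGT CAG CGC TTC TTT CGA CGC — ATG at 13, stop TGA at 22 → 12 nt; ATG at 16, stop TGA at 22 → 9 nt.
Frame 2: CGA AGA CGA AAA TGA TGG CAT GAA TAT ATG TGA AAG TCC CAG ACT TCT ATG GAT TGA GTC AGC GCT TCT TTC GAC GCT — ATG at 29, stop TGA at 32 → 6 nt; ATG at 50, stop TGA at 56 → 9 nt.
Frame 3: GAA GAC GAA AAT GAT GGC ATG AAT ATA TGT GAA AGT CCC AGA CTT CTA TGG ATT GAG TCA GCG CTT CTT TCG ACG CTA — no ATG→stop ORF.
ORFs ≥ 6 nucleotides: frame 1 13–24 (12 nucleotides), frame 1 16–24 (9 nucleotides), frame 2 29–34 (6 nucleotides), frame 2 50–58 (9 nucleotides). Count = 4.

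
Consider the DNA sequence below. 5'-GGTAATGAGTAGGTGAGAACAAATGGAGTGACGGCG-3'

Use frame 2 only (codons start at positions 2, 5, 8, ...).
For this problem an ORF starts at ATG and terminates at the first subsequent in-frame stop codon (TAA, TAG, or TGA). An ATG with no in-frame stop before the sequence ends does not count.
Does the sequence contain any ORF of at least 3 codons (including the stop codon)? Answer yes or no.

Frame 2: GTA ATG AGT AGG TGA GAA CAA ATG GAG TGA CGG — ATG at 5, stop TGA at 14 → 12 nt; ATG at 23, stop TGA at 29 → 9 nt.
Frame 2 has an ORF of 4 codons (positions 5–16) ≥ 3, so yes.

yes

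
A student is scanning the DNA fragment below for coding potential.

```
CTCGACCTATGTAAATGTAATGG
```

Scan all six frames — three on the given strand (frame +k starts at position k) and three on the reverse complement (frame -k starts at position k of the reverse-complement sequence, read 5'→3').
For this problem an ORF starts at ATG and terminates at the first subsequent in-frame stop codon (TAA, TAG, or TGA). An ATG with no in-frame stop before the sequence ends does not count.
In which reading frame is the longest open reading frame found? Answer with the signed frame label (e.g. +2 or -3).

+3

Reverse complement (5'→3'): CCATTACATTTACATAGGTCGAG
Frame +1: CTC GAC CTA TGT AAA TGT AAT — no ATG→stop ORF.
Frame +2: TCG ACC TAT GTA AAT GTA ATG — no ATG→stop ORF.
Frame +3: CGA CCT ATG TAA ATG TAA TGG — ATG at 9, stop TAA at 12 → 6 nt; ATG at 15, stop TAA at 18 → 6 nt.
Frame -1: CCA TTA CAT TTA CAT AGG TCG — no ATG→stop ORF.
Frame -2: CAT TAC ATT TAC ATA GGT CGA — no ATG→stop ORF.
Frame -3: ATT ACA TTT ACA TAG GTC GAG — no ATG→stop ORF.
Longest ORF is 6 nt in frame +3 (positions 9–14).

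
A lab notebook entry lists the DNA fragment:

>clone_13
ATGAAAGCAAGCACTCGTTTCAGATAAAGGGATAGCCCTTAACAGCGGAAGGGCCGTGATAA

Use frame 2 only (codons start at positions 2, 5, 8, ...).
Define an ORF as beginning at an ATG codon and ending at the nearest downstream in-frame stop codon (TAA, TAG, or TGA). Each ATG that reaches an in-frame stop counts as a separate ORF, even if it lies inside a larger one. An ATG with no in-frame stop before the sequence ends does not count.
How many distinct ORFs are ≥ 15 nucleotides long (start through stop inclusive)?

0

Frame 2: TGA AAG CAA GCA CTC GTT TCA GAT AAA GGG ATA GCC CTT AAC AGC GGA AGG GCC GTG ATA — no ATG→stop ORF.
No ORF reaches 15 nucleotides. Count = 0.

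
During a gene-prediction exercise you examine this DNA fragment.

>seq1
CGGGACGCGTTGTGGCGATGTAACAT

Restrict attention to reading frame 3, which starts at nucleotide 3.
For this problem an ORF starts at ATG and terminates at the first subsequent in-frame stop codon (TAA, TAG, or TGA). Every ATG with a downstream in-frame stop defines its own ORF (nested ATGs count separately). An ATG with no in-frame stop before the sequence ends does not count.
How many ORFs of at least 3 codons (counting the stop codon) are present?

Frame 3: GGA CGC GTT GTG GCG ATG TAA CAT — ATG at 18, stop TAA at 21 → 6 nt.
No ORF reaches 3 codons. Count = 0.

0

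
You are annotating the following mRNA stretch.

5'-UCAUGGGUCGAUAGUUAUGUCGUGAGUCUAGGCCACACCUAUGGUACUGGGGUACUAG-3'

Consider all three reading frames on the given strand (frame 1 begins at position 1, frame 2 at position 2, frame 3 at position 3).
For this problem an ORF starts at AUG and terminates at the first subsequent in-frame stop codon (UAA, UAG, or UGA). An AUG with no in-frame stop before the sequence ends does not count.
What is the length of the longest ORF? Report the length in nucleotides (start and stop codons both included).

Frame 1: UCA UGG GUC GAU AGU UAU GUC GUG AGU CUA GGC CAC ACC UAU GGU ACU GGG GUA CUA — no AUG→stop ORF.
Frame 2: CAU GGG UCG AUA GUU AUG UCG UGA GUC UAG GCC ACA CCU AUG GUA CUG GGG UAC UAG — AUG at 17, stop UGA at 23 → 9 nt; AUG at 41, stop UAG at 56 → 18 nt.
Frame 3: AUG GGU CGA UAG UUA UGU CGU GAG UCU AGG CCA CAC CUA UGG UAC UGG GGU ACU — AUG at 3, stop UAG at 12 → 12 nt.
Longest: frame 2, positions 41–58, 18 nt = 6 codons = 5 aa. → 18 nucleotides.

18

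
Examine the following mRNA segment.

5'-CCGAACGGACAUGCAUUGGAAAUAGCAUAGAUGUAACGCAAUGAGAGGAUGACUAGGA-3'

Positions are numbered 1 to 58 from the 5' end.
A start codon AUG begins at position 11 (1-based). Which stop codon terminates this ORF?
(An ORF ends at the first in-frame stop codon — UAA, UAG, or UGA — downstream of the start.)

Codons from position 11: AUG (11–13), CAU (14–16), UGG (17–19), AAA (20–22), UAG (23–25).
The first in-frame stop codon is UAG.

UAG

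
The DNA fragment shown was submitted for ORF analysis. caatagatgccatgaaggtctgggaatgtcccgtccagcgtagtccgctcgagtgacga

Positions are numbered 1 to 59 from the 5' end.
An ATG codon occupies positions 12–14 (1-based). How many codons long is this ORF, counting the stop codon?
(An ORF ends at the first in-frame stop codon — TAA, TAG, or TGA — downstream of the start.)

Codons from position 12: ATG (12–14), AAG (15–17), GTC (18–20), TGG (21–23), GAA (24–26), TGT (27–29), CCC (30–32), GTC (33–35), CAG (36–38), CGT (39–41), AGT (42–44), CCG (45–47), CTC (48–50), GAG (51–53), TGA (54–56).
TGA is the first in-frame stop; that's 15 codons including the stop.

15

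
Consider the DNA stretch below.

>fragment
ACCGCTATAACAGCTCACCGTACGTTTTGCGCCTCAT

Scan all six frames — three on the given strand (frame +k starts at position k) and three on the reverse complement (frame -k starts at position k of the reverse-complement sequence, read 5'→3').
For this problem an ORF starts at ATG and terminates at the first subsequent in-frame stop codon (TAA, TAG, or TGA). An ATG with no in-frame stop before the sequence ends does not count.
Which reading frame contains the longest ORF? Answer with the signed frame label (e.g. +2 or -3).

-1

Reverse complement (5'→3'): ATGAGGCGCAAAACGTACGGTGAGCTGTTATAGCGGT
Frame +1: ACC GCT ATA ACA GCT CAC CGT ACG TTT TGC GCC TCA — no ATG→stop ORF.
Frame +2: CCG CTA TAA CAG CTC ACC GTA CGT TTT GCG CCT CAT — no ATG→stop ORF.
Frame +3: CGC TAT AAC AGC TCA CCG TAC GTT TTG CGC CTC — no ATG→stop ORF.
Frame -1: ATG AGG CGC AAA ACG TAC GGT GAG CTG TTA TAG CGG — ATG at 1, stop TAG at 31 → 33 nt.
Frame -2: TGA GGC GCA AAA CGT ACG GTG AGC TGT TAT AGC GGT — no ATG→stop ORF.
Frame -3: GAG GCG CAA AAC GTA CGG TGA GCT GTT ATA GCG — no ATG→stop ORF.
Longest ORF is 33 nt in frame -1 (positions 1–33).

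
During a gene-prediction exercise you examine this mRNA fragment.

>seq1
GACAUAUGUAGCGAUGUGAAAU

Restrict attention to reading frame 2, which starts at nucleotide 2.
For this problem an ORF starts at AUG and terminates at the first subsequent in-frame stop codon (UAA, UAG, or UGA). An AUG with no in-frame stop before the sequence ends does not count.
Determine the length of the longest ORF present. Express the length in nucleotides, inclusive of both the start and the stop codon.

Frame 2: ACA UAU GUA GCG AUG UGA AAU — AUG at 14, stop UGA at 17 → 6 nt.
Longest: frame 2, positions 14–19, 6 nt = 2 codons = 1 aa. → 6 nucleotides.

6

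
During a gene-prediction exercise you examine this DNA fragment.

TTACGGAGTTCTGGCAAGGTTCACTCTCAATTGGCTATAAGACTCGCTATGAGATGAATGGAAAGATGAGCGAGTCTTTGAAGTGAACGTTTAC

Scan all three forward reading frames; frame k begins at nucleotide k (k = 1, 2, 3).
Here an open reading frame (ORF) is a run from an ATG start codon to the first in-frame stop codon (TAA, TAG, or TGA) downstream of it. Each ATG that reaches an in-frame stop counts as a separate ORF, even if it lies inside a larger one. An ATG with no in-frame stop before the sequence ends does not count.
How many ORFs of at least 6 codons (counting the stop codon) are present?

Frame 1: TTA CGG AGT TCT GGC AAG GTT CAC TCT CAA TTG GCT ATA AGA CTC GCT ATG AGA TGA ATG GAA AGA TGA GCG AGT CTT TGA AGT GAA CGT TTA — ATG at 49, stop TGA at 55 → 9 nt; ATG at 58, stop TGA at 67 → 12 nt.
Frame 2: TAC GGA GTT CTG GCA AGG TTC ACT CTC AAT TGG CTA TAA GAC TCG CTA TGA GAT GAA TGG AAA GAT GAG CGA GTC TTT GAA GTG AAC GTT TAC — no ATG→stop ORF.
Frame 3: ACG GAG TTC TGG CAA GGT TCA CTC TCA ATT GGC TAT AAG ACT CGC TAT GAG ATG AAT GGA AAG ATG AGC GAG TCT TTG AAG TGA ACG TTT — ATG at 54, stop TGA at 84 → 33 nt; ATG at 66, stop TGA at 84 → 21 nt.
ORFs ≥ 6 codons: frame 3 54–86 (11 codons), frame 3 66–86 (7 codons). Count = 2.

2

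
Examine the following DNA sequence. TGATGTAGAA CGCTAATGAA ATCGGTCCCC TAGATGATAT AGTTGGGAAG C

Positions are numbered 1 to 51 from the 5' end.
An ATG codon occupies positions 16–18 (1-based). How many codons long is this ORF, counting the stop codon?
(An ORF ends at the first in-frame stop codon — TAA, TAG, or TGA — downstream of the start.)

6

Codons from position 16: ATG (16–18), AAA (19–21), TCG (22–24), GTC (25–27), CCC (28–30), TAG (31–33).
TAG is the first in-frame stop; that's 6 codons including the stop.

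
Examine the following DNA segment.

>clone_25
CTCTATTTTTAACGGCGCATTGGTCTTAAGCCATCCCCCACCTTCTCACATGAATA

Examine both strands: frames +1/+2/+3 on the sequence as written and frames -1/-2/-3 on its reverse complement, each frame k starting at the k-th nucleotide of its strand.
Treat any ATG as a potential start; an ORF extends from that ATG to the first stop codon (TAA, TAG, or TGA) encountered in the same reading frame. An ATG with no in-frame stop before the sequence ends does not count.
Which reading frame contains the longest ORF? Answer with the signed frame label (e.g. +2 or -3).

Reverse complement (5'→3'): TATTCATGTGAGAAGGTGGGGGATGGCTTAAGACCAATGCGCCGTTAAAAATAGAG
Frame +1: CTC TAT TTT TAA CGG CGC ATT GGT CTT AAG CCA TCC CCC ACC TTC TCA CAT GAA — no ATG→stop ORF.
Frame +2: TCT ATT TTT AAC GGC GCA TTG GTC TTA AGC CAT CCC CCA CCT TCT CAC ATG AAT — no ATG→stop ORF.
Frame +3: CTA TTT TTA ACG GCG CAT TGG TCT TAA GCC ATC CCC CAC CTT CTC ACA TGA ATA — no ATG→stop ORF.
Frame -1: TAT TCA TGT GAG AAG GTG GGG GAT GGC TTA AGA CCA ATG CGC CGT TAA AAA TAG — ATG at 37, stop TAA at 46 → 12 nt.
Frame -2: ATT CAT GTG AGA AGG TGG GGG ATG GCT TAA GAC CAA TGC GCC GTT AAA AAT AGA — ATG at 23, stop TAA at 29 → 9 nt.
Frame -3: TTC ATG TGA GAA GGT GGG GGA TGG CTT AAG ACC AAT GCG CCG TTA AAA ATA GAG — ATG at 6, stop TGA at 9 → 6 nt.
Longest ORF is 12 nt in frame -1 (positions 37–48).

-1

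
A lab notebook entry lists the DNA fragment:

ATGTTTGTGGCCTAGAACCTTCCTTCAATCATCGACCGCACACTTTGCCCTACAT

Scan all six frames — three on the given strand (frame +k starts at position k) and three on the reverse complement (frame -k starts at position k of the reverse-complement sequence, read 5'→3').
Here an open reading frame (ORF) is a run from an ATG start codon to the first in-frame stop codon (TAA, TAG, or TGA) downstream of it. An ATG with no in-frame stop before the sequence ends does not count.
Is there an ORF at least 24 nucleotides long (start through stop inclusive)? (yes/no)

no

Reverse complement (5'→3'): ATGTAGGGCAAAGTGTGCGGTCGATGATTGAAGGAAGGTTCTAGGCCACAAACAT
Frame +1: ATG TTT GTG GCC TAG AAC CTT CCT TCA ATC ATC GAC CGC ACA CTT TGC CCT ACA — ATG at 1, stop TAG at 13 → 15 nt.
Frame +2: TGT TTG TGG CCT AGA ACC TTC CTT CAA TCA TCG ACC GCA CAC TTT GCC CTA CAT — no ATG→stop ORF.
Frame +3: GTT TGT GGC CTA GAA CCT TCC TTC AAT CAT CGA CCG CAC ACT TTG CCC TAC — no ATG→stop ORF.
Frame -1: ATG TAG GGC AAA GTG TGC GGT CGA TGA TTG AAG GAA GGT TCT AGG CCA CAA ACA — ATG at 1, stop TAG at 4 → 6 nt.
Frame -2: TGT AGG GCA AAG TGT GCG GTC GAT GAT TGA AGG AAG GTT CTA GGC CAC AAA CAT — no ATG→stop ORF.
Frame -3: GTA GGG CAA AGT GTG CGG TCG ATG ATT GAA GGA AGG TTC TAG GCC ACA AAC — ATG at 24, stop TAG at 42 → 21 nt.
Largest ORF found is 21 nucleotides < 24, so no.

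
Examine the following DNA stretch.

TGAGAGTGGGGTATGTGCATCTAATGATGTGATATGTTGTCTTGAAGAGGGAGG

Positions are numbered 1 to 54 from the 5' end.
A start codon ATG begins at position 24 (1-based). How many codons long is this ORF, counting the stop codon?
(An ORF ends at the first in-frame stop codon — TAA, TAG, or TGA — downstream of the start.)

3

Codons from position 24: ATG (24–26), ATG (27–29), TGA (30–32).
TGA is the first in-frame stop; that's 3 codons including the stop.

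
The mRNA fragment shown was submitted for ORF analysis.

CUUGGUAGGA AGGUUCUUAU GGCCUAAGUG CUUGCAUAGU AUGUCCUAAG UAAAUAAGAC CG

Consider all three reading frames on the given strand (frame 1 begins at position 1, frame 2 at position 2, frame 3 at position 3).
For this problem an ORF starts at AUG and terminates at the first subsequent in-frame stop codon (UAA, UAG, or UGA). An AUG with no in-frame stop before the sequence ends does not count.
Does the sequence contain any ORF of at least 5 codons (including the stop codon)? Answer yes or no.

Frame 1: CUU GGU AGG AAG GUU CUU AUG GCC UAA GUG CUU GCA UAG UAU GUC CUA AGU AAA UAA GAC — AUG at 19, stop UAA at 25 → 9 nt.
Frame 2: UUG GUA GGA AGG UUC UUA UGG CCU AAG UGC UUG CAU AGU AUG UCC UAA GUA AAU AAG ACC — AUG at 41, stop UAA at 47 → 9 nt.
Frame 3: UGG UAG GAA GGU UCU UAU GGC CUA AGU GCU UGC AUA GUA UGU CCU AAG UAA AUA AGA CCG — no AUG→stop ORF.
Largest ORF found is 3 codons < 5, so no.

no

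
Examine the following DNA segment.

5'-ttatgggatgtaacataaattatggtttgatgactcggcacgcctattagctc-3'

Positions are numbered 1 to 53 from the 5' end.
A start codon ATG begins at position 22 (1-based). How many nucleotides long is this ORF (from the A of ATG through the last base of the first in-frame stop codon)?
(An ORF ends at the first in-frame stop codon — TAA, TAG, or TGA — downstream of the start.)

Codons from position 22: ATG (22–24), GTT (25–27), TGA (28–30).
TGA is the first in-frame stop; ORF spans 22–30, 9 nucleotides.

9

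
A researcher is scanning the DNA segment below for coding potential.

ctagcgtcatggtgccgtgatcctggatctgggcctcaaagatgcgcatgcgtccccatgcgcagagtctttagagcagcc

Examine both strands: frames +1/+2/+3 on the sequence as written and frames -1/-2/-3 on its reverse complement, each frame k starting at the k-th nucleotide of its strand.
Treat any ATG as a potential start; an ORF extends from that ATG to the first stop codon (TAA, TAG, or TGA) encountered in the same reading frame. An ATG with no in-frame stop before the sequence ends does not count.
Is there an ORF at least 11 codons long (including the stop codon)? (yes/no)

Reverse complement (5'→3'): GGCTGCTCTAAAGACTCTGCGCATGGGGACGCATGCGCATCTTTGAGGCCCAGATCCAGGATCACGGCACCATGACGCTAG
Frame +1: CTA GCG TCA TGG TGC CGT GAT CCT GGA TCT GGG CCT CAA AGA TGC GCA TGC GTC CCC ATG CGC AGA GTC TTT AGA GCA GCC — no ATG→stop ORF.
Frame +2: TAG CGT CAT GGT GCC GTG ATC CTG GAT CTG GGC CTC AAA GAT GCG CAT GCG TCC CCA TGC GCA GAG TCT TTA GAG CAG — no ATG→stop ORF.
Frame +3: AGC GTC ATG GTG CCG TGA TCC TGG ATC TGG GCC TCA AAG ATG CGC ATG CGT CCC CAT GCG CAG AGT CTT TAG AGC AGC — ATG at 9, stop TGA at 18 → 12 nt; ATG at 42, stop TAG at 72 → 33 nt; ATG at 48, stop TAG at 72 → 27 nt.
Frame -1: GGC TGC TCT AAA GAC TCT GCG CAT GGG GAC GCA TGC GCA TCT TTG AGG CCC AGA TCC AGG ATC ACG GCA CCA TGA CGC TAG — no ATG→stop ORF.
Frame -2: GCT GCT CTA AAG ACT CTG CGC ATG GGG ACG CAT GCG CAT CTT TGA GGC CCA GAT CCA GGA TCA CGG CAC CAT GAC GCT — ATG at 23, stop TGA at 44 → 24 nt.
Frame -3: CTG CTC TAA AGA CTC TGC GCA TGG GGA CGC ATG CGC ATC TTT GAG GCC CAG ATC CAG GAT CAC GGC ACC ATG ACG CTA — no ATG→stop ORF.
Frame +3 has an ORF of 11 codons (positions 42–74) ≥ 11, so yes.

yes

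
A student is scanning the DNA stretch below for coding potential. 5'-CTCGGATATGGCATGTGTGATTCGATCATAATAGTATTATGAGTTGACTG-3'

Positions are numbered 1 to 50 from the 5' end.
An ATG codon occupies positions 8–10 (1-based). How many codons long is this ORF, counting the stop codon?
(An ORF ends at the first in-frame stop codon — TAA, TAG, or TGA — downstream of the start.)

Codons from position 8: ATG (8–10), GCA (11–13), TGT (14–16), GTG (17–19), ATT (20–22), CGA (23–25), TCA (26–28), TAA (29–31).
TAA is the first in-frame stop; that's 8 codons including the stop.

8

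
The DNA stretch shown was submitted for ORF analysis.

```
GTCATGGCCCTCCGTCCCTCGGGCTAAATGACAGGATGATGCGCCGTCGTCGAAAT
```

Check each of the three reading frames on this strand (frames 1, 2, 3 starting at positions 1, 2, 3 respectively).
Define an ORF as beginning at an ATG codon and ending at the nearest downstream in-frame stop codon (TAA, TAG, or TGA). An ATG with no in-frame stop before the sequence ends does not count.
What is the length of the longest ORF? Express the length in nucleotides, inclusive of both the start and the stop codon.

24

Frame 1: GTC ATG GCC CTC CGT CCC TCG GGC TAA ATG ACA GGA TGA TGC GCC GTC GTC GAA — ATG at 4, stop TAA at 25 → 24 nt; ATG at 28, stop TGA at 37 → 12 nt.
Frame 2: TCA TGG CCC TCC GTC CCT CGG GCT AAA TGA CAG GAT GAT GCG CCG TCG TCG AAA — no ATG→stop ORF.
Frame 3: CAT GGC CCT CCG TCC CTC GGG CTA AAT GAC AGG ATG ATG CGC CGT CGT CGA AAT — no ATG→stop ORF.
Longest: frame 1, positions 4–27, 24 nt = 8 codons = 7 aa. → 24 nucleotides.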